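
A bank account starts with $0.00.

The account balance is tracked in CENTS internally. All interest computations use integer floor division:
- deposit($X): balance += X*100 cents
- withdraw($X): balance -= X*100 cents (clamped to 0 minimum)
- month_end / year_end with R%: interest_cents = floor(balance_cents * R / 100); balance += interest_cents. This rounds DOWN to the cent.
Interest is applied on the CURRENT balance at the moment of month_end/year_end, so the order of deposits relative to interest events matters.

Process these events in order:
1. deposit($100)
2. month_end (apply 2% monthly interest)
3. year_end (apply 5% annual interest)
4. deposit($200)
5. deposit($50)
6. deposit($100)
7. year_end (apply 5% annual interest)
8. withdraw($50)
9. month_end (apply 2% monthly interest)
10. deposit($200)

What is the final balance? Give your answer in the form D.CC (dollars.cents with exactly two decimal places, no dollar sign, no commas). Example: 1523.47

Answer: 638.54

Derivation:
After 1 (deposit($100)): balance=$100.00 total_interest=$0.00
After 2 (month_end (apply 2% monthly interest)): balance=$102.00 total_interest=$2.00
After 3 (year_end (apply 5% annual interest)): balance=$107.10 total_interest=$7.10
After 4 (deposit($200)): balance=$307.10 total_interest=$7.10
After 5 (deposit($50)): balance=$357.10 total_interest=$7.10
After 6 (deposit($100)): balance=$457.10 total_interest=$7.10
After 7 (year_end (apply 5% annual interest)): balance=$479.95 total_interest=$29.95
After 8 (withdraw($50)): balance=$429.95 total_interest=$29.95
After 9 (month_end (apply 2% monthly interest)): balance=$438.54 total_interest=$38.54
After 10 (deposit($200)): balance=$638.54 total_interest=$38.54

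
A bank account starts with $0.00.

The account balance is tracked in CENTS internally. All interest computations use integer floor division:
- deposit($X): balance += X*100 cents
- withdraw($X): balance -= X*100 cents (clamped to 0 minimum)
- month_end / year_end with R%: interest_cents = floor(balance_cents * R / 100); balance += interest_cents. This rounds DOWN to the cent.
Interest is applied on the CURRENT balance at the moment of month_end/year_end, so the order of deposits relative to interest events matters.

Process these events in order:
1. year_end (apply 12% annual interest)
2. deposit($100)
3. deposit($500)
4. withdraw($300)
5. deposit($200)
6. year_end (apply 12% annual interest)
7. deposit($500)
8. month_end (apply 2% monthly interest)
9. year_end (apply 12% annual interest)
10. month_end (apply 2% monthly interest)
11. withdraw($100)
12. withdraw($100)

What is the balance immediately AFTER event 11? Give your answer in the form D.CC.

After 1 (year_end (apply 12% annual interest)): balance=$0.00 total_interest=$0.00
After 2 (deposit($100)): balance=$100.00 total_interest=$0.00
After 3 (deposit($500)): balance=$600.00 total_interest=$0.00
After 4 (withdraw($300)): balance=$300.00 total_interest=$0.00
After 5 (deposit($200)): balance=$500.00 total_interest=$0.00
After 6 (year_end (apply 12% annual interest)): balance=$560.00 total_interest=$60.00
After 7 (deposit($500)): balance=$1060.00 total_interest=$60.00
After 8 (month_end (apply 2% monthly interest)): balance=$1081.20 total_interest=$81.20
After 9 (year_end (apply 12% annual interest)): balance=$1210.94 total_interest=$210.94
After 10 (month_end (apply 2% monthly interest)): balance=$1235.15 total_interest=$235.15
After 11 (withdraw($100)): balance=$1135.15 total_interest=$235.15

Answer: 1135.15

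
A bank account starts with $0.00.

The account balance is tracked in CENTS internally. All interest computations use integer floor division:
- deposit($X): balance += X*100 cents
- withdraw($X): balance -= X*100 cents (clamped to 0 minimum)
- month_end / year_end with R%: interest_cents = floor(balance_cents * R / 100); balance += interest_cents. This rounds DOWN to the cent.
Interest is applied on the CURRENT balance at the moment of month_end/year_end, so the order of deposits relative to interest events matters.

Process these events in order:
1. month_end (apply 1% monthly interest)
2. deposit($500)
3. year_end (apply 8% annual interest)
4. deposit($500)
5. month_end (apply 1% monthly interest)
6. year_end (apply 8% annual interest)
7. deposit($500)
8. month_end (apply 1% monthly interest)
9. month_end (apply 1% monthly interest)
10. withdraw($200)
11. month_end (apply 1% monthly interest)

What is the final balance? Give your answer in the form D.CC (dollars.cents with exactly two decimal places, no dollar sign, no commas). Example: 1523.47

Answer: 1481.94

Derivation:
After 1 (month_end (apply 1% monthly interest)): balance=$0.00 total_interest=$0.00
After 2 (deposit($500)): balance=$500.00 total_interest=$0.00
After 3 (year_end (apply 8% annual interest)): balance=$540.00 total_interest=$40.00
After 4 (deposit($500)): balance=$1040.00 total_interest=$40.00
After 5 (month_end (apply 1% monthly interest)): balance=$1050.40 total_interest=$50.40
After 6 (year_end (apply 8% annual interest)): balance=$1134.43 total_interest=$134.43
After 7 (deposit($500)): balance=$1634.43 total_interest=$134.43
After 8 (month_end (apply 1% monthly interest)): balance=$1650.77 total_interest=$150.77
After 9 (month_end (apply 1% monthly interest)): balance=$1667.27 total_interest=$167.27
After 10 (withdraw($200)): balance=$1467.27 total_interest=$167.27
After 11 (month_end (apply 1% monthly interest)): balance=$1481.94 total_interest=$181.94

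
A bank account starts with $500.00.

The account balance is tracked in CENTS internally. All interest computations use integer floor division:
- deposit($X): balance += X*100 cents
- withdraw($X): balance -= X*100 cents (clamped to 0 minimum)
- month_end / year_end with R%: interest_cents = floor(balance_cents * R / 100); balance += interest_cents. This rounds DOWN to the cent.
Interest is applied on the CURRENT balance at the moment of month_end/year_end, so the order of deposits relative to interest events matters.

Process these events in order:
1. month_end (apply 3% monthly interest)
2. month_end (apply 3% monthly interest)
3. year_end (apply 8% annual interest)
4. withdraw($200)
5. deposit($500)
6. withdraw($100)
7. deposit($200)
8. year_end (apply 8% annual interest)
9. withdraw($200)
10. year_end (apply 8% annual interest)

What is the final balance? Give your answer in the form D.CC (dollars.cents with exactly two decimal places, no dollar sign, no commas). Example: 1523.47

After 1 (month_end (apply 3% monthly interest)): balance=$515.00 total_interest=$15.00
After 2 (month_end (apply 3% monthly interest)): balance=$530.45 total_interest=$30.45
After 3 (year_end (apply 8% annual interest)): balance=$572.88 total_interest=$72.88
After 4 (withdraw($200)): balance=$372.88 total_interest=$72.88
After 5 (deposit($500)): balance=$872.88 total_interest=$72.88
After 6 (withdraw($100)): balance=$772.88 total_interest=$72.88
After 7 (deposit($200)): balance=$972.88 total_interest=$72.88
After 8 (year_end (apply 8% annual interest)): balance=$1050.71 total_interest=$150.71
After 9 (withdraw($200)): balance=$850.71 total_interest=$150.71
After 10 (year_end (apply 8% annual interest)): balance=$918.76 total_interest=$218.76

Answer: 918.76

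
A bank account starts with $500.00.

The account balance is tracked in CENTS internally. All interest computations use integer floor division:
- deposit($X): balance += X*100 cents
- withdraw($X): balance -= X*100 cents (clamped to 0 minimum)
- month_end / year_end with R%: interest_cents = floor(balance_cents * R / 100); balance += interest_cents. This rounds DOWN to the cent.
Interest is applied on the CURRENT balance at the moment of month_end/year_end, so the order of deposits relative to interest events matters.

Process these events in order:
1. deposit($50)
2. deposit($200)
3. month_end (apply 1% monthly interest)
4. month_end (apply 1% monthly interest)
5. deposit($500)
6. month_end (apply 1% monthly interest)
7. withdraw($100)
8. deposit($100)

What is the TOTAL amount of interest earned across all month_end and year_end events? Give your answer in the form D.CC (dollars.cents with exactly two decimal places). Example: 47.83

After 1 (deposit($50)): balance=$550.00 total_interest=$0.00
After 2 (deposit($200)): balance=$750.00 total_interest=$0.00
After 3 (month_end (apply 1% monthly interest)): balance=$757.50 total_interest=$7.50
After 4 (month_end (apply 1% monthly interest)): balance=$765.07 total_interest=$15.07
After 5 (deposit($500)): balance=$1265.07 total_interest=$15.07
After 6 (month_end (apply 1% monthly interest)): balance=$1277.72 total_interest=$27.72
After 7 (withdraw($100)): balance=$1177.72 total_interest=$27.72
After 8 (deposit($100)): balance=$1277.72 total_interest=$27.72

Answer: 27.72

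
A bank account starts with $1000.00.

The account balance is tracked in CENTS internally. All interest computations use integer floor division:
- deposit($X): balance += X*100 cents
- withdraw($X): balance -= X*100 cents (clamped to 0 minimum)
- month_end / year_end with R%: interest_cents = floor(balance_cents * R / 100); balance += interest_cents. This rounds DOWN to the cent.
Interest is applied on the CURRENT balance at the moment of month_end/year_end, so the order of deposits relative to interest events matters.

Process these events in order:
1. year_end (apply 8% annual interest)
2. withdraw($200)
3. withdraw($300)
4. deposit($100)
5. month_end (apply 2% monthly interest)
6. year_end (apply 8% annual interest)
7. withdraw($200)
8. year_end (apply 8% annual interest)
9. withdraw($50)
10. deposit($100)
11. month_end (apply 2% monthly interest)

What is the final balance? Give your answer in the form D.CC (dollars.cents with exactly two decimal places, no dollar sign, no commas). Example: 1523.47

Answer: 655.86

Derivation:
After 1 (year_end (apply 8% annual interest)): balance=$1080.00 total_interest=$80.00
After 2 (withdraw($200)): balance=$880.00 total_interest=$80.00
After 3 (withdraw($300)): balance=$580.00 total_interest=$80.00
After 4 (deposit($100)): balance=$680.00 total_interest=$80.00
After 5 (month_end (apply 2% monthly interest)): balance=$693.60 total_interest=$93.60
After 6 (year_end (apply 8% annual interest)): balance=$749.08 total_interest=$149.08
After 7 (withdraw($200)): balance=$549.08 total_interest=$149.08
After 8 (year_end (apply 8% annual interest)): balance=$593.00 total_interest=$193.00
After 9 (withdraw($50)): balance=$543.00 total_interest=$193.00
After 10 (deposit($100)): balance=$643.00 total_interest=$193.00
After 11 (month_end (apply 2% monthly interest)): balance=$655.86 total_interest=$205.86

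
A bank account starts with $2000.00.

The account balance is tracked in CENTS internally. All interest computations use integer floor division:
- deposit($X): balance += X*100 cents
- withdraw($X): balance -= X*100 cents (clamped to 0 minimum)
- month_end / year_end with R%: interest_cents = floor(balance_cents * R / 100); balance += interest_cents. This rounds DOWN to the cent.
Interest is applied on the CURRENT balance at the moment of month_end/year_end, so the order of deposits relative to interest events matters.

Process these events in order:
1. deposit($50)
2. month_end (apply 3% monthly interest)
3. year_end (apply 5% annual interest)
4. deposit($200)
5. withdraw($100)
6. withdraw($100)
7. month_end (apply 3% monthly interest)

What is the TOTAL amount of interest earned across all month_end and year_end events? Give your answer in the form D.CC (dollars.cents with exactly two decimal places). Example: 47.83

After 1 (deposit($50)): balance=$2050.00 total_interest=$0.00
After 2 (month_end (apply 3% monthly interest)): balance=$2111.50 total_interest=$61.50
After 3 (year_end (apply 5% annual interest)): balance=$2217.07 total_interest=$167.07
After 4 (deposit($200)): balance=$2417.07 total_interest=$167.07
After 5 (withdraw($100)): balance=$2317.07 total_interest=$167.07
After 6 (withdraw($100)): balance=$2217.07 total_interest=$167.07
After 7 (month_end (apply 3% monthly interest)): balance=$2283.58 total_interest=$233.58

Answer: 233.58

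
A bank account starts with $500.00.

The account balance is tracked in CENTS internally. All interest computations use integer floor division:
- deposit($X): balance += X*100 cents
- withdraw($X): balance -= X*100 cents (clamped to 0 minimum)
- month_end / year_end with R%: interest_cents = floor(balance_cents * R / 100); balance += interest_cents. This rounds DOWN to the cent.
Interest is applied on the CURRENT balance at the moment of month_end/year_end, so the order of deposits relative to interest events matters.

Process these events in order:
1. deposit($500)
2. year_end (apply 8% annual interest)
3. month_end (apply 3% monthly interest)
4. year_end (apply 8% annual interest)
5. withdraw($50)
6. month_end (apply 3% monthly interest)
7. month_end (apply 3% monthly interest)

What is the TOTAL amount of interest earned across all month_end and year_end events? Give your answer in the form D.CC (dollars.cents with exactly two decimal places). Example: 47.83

Answer: 271.50

Derivation:
After 1 (deposit($500)): balance=$1000.00 total_interest=$0.00
After 2 (year_end (apply 8% annual interest)): balance=$1080.00 total_interest=$80.00
After 3 (month_end (apply 3% monthly interest)): balance=$1112.40 total_interest=$112.40
After 4 (year_end (apply 8% annual interest)): balance=$1201.39 total_interest=$201.39
After 5 (withdraw($50)): balance=$1151.39 total_interest=$201.39
After 6 (month_end (apply 3% monthly interest)): balance=$1185.93 total_interest=$235.93
After 7 (month_end (apply 3% monthly interest)): balance=$1221.50 total_interest=$271.50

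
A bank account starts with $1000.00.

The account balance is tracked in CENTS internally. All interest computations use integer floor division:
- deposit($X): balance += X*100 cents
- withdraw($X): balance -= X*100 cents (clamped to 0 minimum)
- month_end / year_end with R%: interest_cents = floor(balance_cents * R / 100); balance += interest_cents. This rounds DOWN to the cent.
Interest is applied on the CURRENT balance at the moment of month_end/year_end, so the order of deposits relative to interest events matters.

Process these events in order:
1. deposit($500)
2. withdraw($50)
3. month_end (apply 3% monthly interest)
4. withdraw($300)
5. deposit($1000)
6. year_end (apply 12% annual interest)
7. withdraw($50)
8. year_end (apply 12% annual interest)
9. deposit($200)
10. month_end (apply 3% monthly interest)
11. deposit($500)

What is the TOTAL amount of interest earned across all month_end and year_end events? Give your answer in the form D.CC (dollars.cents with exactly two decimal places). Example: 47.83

After 1 (deposit($500)): balance=$1500.00 total_interest=$0.00
After 2 (withdraw($50)): balance=$1450.00 total_interest=$0.00
After 3 (month_end (apply 3% monthly interest)): balance=$1493.50 total_interest=$43.50
After 4 (withdraw($300)): balance=$1193.50 total_interest=$43.50
After 5 (deposit($1000)): balance=$2193.50 total_interest=$43.50
After 6 (year_end (apply 12% annual interest)): balance=$2456.72 total_interest=$306.72
After 7 (withdraw($50)): balance=$2406.72 total_interest=$306.72
After 8 (year_end (apply 12% annual interest)): balance=$2695.52 total_interest=$595.52
After 9 (deposit($200)): balance=$2895.52 total_interest=$595.52
After 10 (month_end (apply 3% monthly interest)): balance=$2982.38 total_interest=$682.38
After 11 (deposit($500)): balance=$3482.38 total_interest=$682.38

Answer: 682.38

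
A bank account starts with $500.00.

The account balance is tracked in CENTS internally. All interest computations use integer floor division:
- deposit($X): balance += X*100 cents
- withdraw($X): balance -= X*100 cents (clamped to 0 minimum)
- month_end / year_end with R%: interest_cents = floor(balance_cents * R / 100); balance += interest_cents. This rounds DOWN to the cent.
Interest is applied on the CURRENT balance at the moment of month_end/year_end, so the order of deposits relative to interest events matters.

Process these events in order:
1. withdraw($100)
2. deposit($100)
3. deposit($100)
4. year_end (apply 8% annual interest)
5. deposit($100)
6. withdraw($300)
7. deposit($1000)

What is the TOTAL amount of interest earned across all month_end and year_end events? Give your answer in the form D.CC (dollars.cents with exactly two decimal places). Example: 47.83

Answer: 48.00

Derivation:
After 1 (withdraw($100)): balance=$400.00 total_interest=$0.00
After 2 (deposit($100)): balance=$500.00 total_interest=$0.00
After 3 (deposit($100)): balance=$600.00 total_interest=$0.00
After 4 (year_end (apply 8% annual interest)): balance=$648.00 total_interest=$48.00
After 5 (deposit($100)): balance=$748.00 total_interest=$48.00
After 6 (withdraw($300)): balance=$448.00 total_interest=$48.00
After 7 (deposit($1000)): balance=$1448.00 total_interest=$48.00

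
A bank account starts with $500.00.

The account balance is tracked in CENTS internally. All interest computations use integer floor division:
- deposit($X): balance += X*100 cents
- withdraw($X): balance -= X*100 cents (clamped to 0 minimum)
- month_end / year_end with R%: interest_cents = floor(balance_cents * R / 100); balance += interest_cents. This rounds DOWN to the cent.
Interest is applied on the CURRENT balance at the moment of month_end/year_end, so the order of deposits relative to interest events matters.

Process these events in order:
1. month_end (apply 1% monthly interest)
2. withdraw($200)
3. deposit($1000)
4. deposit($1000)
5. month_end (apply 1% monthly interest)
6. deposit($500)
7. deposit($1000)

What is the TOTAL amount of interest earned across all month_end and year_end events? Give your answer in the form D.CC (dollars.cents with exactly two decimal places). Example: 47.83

After 1 (month_end (apply 1% monthly interest)): balance=$505.00 total_interest=$5.00
After 2 (withdraw($200)): balance=$305.00 total_interest=$5.00
After 3 (deposit($1000)): balance=$1305.00 total_interest=$5.00
After 4 (deposit($1000)): balance=$2305.00 total_interest=$5.00
After 5 (month_end (apply 1% monthly interest)): balance=$2328.05 total_interest=$28.05
After 6 (deposit($500)): balance=$2828.05 total_interest=$28.05
After 7 (deposit($1000)): balance=$3828.05 total_interest=$28.05

Answer: 28.05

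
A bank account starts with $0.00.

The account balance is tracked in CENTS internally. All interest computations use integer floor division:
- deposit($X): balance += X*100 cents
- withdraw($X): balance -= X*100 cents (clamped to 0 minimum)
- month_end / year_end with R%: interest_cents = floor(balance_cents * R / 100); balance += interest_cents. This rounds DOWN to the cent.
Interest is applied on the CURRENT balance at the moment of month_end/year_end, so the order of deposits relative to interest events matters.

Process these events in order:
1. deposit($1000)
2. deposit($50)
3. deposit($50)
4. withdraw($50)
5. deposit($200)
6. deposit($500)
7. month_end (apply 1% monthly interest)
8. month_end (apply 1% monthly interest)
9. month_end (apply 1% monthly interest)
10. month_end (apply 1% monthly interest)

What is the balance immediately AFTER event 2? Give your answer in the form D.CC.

Answer: 1050.00

Derivation:
After 1 (deposit($1000)): balance=$1000.00 total_interest=$0.00
After 2 (deposit($50)): balance=$1050.00 total_interest=$0.00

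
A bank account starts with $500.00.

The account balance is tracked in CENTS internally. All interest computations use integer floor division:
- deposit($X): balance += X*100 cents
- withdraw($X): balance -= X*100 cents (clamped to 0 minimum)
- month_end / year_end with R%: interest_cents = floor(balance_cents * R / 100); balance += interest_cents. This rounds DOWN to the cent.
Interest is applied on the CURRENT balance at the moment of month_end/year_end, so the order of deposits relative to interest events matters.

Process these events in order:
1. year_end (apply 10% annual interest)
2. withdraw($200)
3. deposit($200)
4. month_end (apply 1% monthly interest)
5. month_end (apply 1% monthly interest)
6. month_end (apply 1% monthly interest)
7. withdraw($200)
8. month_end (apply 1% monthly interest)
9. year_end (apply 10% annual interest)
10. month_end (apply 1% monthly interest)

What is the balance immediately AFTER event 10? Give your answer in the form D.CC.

After 1 (year_end (apply 10% annual interest)): balance=$550.00 total_interest=$50.00
After 2 (withdraw($200)): balance=$350.00 total_interest=$50.00
After 3 (deposit($200)): balance=$550.00 total_interest=$50.00
After 4 (month_end (apply 1% monthly interest)): balance=$555.50 total_interest=$55.50
After 5 (month_end (apply 1% monthly interest)): balance=$561.05 total_interest=$61.05
After 6 (month_end (apply 1% monthly interest)): balance=$566.66 total_interest=$66.66
After 7 (withdraw($200)): balance=$366.66 total_interest=$66.66
After 8 (month_end (apply 1% monthly interest)): balance=$370.32 total_interest=$70.32
After 9 (year_end (apply 10% annual interest)): balance=$407.35 total_interest=$107.35
After 10 (month_end (apply 1% monthly interest)): balance=$411.42 total_interest=$111.42

Answer: 411.42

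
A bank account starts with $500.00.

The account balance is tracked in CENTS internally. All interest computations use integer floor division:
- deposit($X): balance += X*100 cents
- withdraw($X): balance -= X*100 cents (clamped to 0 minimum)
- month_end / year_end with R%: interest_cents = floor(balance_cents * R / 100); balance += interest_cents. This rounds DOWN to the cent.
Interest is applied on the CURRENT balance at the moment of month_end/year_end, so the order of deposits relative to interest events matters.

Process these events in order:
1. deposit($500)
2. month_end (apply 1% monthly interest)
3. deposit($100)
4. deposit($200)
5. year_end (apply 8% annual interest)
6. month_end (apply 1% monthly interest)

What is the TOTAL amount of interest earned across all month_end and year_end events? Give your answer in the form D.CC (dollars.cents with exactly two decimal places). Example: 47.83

After 1 (deposit($500)): balance=$1000.00 total_interest=$0.00
After 2 (month_end (apply 1% monthly interest)): balance=$1010.00 total_interest=$10.00
After 3 (deposit($100)): balance=$1110.00 total_interest=$10.00
After 4 (deposit($200)): balance=$1310.00 total_interest=$10.00
After 5 (year_end (apply 8% annual interest)): balance=$1414.80 total_interest=$114.80
After 6 (month_end (apply 1% monthly interest)): balance=$1428.94 total_interest=$128.94

Answer: 128.94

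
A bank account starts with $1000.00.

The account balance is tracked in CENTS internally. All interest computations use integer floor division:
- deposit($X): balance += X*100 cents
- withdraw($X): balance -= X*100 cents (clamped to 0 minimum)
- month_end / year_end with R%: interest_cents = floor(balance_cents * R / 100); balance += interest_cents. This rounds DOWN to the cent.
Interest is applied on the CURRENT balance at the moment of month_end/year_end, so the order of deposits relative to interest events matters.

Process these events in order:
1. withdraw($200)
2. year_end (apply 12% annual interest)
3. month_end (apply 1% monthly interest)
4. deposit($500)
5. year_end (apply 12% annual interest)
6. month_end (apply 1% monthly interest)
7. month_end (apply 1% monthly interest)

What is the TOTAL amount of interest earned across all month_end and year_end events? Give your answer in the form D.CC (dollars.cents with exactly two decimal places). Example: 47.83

After 1 (withdraw($200)): balance=$800.00 total_interest=$0.00
After 2 (year_end (apply 12% annual interest)): balance=$896.00 total_interest=$96.00
After 3 (month_end (apply 1% monthly interest)): balance=$904.96 total_interest=$104.96
After 4 (deposit($500)): balance=$1404.96 total_interest=$104.96
After 5 (year_end (apply 12% annual interest)): balance=$1573.55 total_interest=$273.55
After 6 (month_end (apply 1% monthly interest)): balance=$1589.28 total_interest=$289.28
After 7 (month_end (apply 1% monthly interest)): balance=$1605.17 total_interest=$305.17

Answer: 305.17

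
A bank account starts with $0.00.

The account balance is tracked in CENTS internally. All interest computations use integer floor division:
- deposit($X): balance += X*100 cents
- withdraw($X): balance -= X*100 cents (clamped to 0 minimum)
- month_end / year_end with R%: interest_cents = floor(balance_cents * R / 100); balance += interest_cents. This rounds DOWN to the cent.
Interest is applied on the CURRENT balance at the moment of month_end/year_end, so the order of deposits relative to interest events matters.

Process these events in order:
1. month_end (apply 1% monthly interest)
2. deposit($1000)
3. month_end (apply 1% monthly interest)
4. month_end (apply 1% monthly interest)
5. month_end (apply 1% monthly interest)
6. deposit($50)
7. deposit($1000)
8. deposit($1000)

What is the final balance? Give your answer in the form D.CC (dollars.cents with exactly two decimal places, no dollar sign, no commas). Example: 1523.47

After 1 (month_end (apply 1% monthly interest)): balance=$0.00 total_interest=$0.00
After 2 (deposit($1000)): balance=$1000.00 total_interest=$0.00
After 3 (month_end (apply 1% monthly interest)): balance=$1010.00 total_interest=$10.00
After 4 (month_end (apply 1% monthly interest)): balance=$1020.10 total_interest=$20.10
After 5 (month_end (apply 1% monthly interest)): balance=$1030.30 total_interest=$30.30
After 6 (deposit($50)): balance=$1080.30 total_interest=$30.30
After 7 (deposit($1000)): balance=$2080.30 total_interest=$30.30
After 8 (deposit($1000)): balance=$3080.30 total_interest=$30.30

Answer: 3080.30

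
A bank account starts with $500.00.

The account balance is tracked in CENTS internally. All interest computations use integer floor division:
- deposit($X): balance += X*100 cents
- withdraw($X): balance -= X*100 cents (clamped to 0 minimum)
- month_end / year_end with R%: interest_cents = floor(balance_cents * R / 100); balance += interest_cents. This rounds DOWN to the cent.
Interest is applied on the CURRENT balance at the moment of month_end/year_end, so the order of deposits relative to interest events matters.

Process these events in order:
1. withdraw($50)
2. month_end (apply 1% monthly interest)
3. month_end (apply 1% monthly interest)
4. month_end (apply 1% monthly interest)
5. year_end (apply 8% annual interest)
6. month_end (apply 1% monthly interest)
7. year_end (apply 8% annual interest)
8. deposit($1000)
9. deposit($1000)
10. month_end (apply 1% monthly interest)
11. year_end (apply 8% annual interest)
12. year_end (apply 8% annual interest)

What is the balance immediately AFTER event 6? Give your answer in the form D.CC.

After 1 (withdraw($50)): balance=$450.00 total_interest=$0.00
After 2 (month_end (apply 1% monthly interest)): balance=$454.50 total_interest=$4.50
After 3 (month_end (apply 1% monthly interest)): balance=$459.04 total_interest=$9.04
After 4 (month_end (apply 1% monthly interest)): balance=$463.63 total_interest=$13.63
After 5 (year_end (apply 8% annual interest)): balance=$500.72 total_interest=$50.72
After 6 (month_end (apply 1% monthly interest)): balance=$505.72 total_interest=$55.72

Answer: 505.72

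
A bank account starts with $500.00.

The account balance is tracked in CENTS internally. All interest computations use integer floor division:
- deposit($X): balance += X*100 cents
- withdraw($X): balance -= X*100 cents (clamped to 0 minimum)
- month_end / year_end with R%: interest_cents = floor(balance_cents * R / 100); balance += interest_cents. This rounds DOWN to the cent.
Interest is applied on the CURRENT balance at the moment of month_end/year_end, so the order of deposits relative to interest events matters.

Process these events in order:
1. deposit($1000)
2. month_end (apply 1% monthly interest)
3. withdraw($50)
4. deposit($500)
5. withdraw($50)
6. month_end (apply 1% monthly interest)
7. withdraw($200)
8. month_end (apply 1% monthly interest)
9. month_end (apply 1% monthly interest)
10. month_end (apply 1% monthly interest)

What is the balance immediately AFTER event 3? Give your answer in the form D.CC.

Answer: 1465.00

Derivation:
After 1 (deposit($1000)): balance=$1500.00 total_interest=$0.00
After 2 (month_end (apply 1% monthly interest)): balance=$1515.00 total_interest=$15.00
After 3 (withdraw($50)): balance=$1465.00 total_interest=$15.00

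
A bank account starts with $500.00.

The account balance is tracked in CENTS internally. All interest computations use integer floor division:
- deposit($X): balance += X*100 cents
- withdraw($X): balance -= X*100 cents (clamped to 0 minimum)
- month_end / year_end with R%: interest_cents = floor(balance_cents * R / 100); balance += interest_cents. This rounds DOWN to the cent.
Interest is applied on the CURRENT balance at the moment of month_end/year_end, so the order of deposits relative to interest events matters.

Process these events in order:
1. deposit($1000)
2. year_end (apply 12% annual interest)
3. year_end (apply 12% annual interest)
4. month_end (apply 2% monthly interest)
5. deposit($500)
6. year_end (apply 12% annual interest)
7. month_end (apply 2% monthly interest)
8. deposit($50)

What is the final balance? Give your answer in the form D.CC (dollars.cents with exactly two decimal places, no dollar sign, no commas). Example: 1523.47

After 1 (deposit($1000)): balance=$1500.00 total_interest=$0.00
After 2 (year_end (apply 12% annual interest)): balance=$1680.00 total_interest=$180.00
After 3 (year_end (apply 12% annual interest)): balance=$1881.60 total_interest=$381.60
After 4 (month_end (apply 2% monthly interest)): balance=$1919.23 total_interest=$419.23
After 5 (deposit($500)): balance=$2419.23 total_interest=$419.23
After 6 (year_end (apply 12% annual interest)): balance=$2709.53 total_interest=$709.53
After 7 (month_end (apply 2% monthly interest)): balance=$2763.72 total_interest=$763.72
After 8 (deposit($50)): balance=$2813.72 total_interest=$763.72

Answer: 2813.72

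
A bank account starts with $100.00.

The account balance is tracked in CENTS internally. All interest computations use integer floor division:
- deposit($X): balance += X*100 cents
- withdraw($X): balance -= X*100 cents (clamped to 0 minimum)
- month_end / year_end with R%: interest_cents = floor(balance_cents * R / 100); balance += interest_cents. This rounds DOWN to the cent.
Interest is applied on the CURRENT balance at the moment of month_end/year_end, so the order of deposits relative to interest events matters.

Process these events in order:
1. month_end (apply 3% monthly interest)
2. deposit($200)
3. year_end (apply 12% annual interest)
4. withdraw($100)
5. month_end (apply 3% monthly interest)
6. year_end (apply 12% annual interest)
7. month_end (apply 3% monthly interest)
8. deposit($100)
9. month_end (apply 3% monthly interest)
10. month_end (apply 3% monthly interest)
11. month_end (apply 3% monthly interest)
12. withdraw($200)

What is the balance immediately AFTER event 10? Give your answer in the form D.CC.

Answer: 407.80

Derivation:
After 1 (month_end (apply 3% monthly interest)): balance=$103.00 total_interest=$3.00
After 2 (deposit($200)): balance=$303.00 total_interest=$3.00
After 3 (year_end (apply 12% annual interest)): balance=$339.36 total_interest=$39.36
After 4 (withdraw($100)): balance=$239.36 total_interest=$39.36
After 5 (month_end (apply 3% monthly interest)): balance=$246.54 total_interest=$46.54
After 6 (year_end (apply 12% annual interest)): balance=$276.12 total_interest=$76.12
After 7 (month_end (apply 3% monthly interest)): balance=$284.40 total_interest=$84.40
After 8 (deposit($100)): balance=$384.40 total_interest=$84.40
After 9 (month_end (apply 3% monthly interest)): balance=$395.93 total_interest=$95.93
After 10 (month_end (apply 3% monthly interest)): balance=$407.80 total_interest=$107.80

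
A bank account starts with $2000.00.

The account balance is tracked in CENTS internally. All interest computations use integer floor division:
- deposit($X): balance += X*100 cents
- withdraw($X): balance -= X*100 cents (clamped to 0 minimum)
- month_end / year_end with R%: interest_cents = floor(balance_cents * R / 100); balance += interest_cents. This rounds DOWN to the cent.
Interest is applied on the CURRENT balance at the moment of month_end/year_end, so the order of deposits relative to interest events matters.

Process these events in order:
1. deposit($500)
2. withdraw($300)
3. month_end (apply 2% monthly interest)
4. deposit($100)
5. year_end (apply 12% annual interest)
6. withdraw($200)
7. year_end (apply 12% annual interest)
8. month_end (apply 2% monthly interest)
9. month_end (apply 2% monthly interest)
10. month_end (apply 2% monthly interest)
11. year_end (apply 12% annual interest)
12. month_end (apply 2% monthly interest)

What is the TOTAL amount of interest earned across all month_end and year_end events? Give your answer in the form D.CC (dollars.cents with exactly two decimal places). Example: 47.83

After 1 (deposit($500)): balance=$2500.00 total_interest=$0.00
After 2 (withdraw($300)): balance=$2200.00 total_interest=$0.00
After 3 (month_end (apply 2% monthly interest)): balance=$2244.00 total_interest=$44.00
After 4 (deposit($100)): balance=$2344.00 total_interest=$44.00
After 5 (year_end (apply 12% annual interest)): balance=$2625.28 total_interest=$325.28
After 6 (withdraw($200)): balance=$2425.28 total_interest=$325.28
After 7 (year_end (apply 12% annual interest)): balance=$2716.31 total_interest=$616.31
After 8 (month_end (apply 2% monthly interest)): balance=$2770.63 total_interest=$670.63
After 9 (month_end (apply 2% monthly interest)): balance=$2826.04 total_interest=$726.04
After 10 (month_end (apply 2% monthly interest)): balance=$2882.56 total_interest=$782.56
After 11 (year_end (apply 12% annual interest)): balance=$3228.46 total_interest=$1128.46
After 12 (month_end (apply 2% monthly interest)): balance=$3293.02 total_interest=$1193.02

Answer: 1193.02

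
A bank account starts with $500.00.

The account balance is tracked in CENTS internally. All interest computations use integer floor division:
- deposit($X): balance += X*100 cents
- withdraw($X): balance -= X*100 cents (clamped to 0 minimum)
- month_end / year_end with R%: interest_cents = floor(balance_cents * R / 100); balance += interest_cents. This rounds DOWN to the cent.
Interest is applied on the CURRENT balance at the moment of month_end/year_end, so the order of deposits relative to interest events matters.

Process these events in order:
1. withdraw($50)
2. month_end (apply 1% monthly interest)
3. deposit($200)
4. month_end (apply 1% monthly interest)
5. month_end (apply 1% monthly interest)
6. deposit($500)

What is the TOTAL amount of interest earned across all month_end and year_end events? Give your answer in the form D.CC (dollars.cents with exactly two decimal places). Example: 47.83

After 1 (withdraw($50)): balance=$450.00 total_interest=$0.00
After 2 (month_end (apply 1% monthly interest)): balance=$454.50 total_interest=$4.50
After 3 (deposit($200)): balance=$654.50 total_interest=$4.50
After 4 (month_end (apply 1% monthly interest)): balance=$661.04 total_interest=$11.04
After 5 (month_end (apply 1% monthly interest)): balance=$667.65 total_interest=$17.65
After 6 (deposit($500)): balance=$1167.65 total_interest=$17.65

Answer: 17.65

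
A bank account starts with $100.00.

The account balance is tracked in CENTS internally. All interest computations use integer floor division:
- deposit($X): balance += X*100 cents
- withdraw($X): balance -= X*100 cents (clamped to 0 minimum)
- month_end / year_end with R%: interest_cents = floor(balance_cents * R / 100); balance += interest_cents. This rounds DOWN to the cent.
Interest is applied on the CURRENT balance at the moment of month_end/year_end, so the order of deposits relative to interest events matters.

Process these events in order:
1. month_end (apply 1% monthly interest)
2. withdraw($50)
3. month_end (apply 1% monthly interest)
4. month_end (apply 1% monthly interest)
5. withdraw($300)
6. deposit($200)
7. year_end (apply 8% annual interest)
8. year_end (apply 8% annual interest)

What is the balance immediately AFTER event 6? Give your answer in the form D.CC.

Answer: 200.00

Derivation:
After 1 (month_end (apply 1% monthly interest)): balance=$101.00 total_interest=$1.00
After 2 (withdraw($50)): balance=$51.00 total_interest=$1.00
After 3 (month_end (apply 1% monthly interest)): balance=$51.51 total_interest=$1.51
After 4 (month_end (apply 1% monthly interest)): balance=$52.02 total_interest=$2.02
After 5 (withdraw($300)): balance=$0.00 total_interest=$2.02
After 6 (deposit($200)): balance=$200.00 total_interest=$2.02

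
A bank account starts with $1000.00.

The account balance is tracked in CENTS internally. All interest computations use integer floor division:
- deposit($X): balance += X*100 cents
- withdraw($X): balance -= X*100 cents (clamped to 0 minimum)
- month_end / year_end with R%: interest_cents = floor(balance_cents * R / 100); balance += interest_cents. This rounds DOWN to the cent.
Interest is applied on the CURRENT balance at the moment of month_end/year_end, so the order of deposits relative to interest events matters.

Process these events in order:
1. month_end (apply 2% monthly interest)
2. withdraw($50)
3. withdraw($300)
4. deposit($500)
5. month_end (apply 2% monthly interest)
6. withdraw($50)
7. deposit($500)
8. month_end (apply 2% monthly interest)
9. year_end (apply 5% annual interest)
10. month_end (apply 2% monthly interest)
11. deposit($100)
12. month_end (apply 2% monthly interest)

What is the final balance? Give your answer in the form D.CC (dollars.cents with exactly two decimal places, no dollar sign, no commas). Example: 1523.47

Answer: 1933.17

Derivation:
After 1 (month_end (apply 2% monthly interest)): balance=$1020.00 total_interest=$20.00
After 2 (withdraw($50)): balance=$970.00 total_interest=$20.00
After 3 (withdraw($300)): balance=$670.00 total_interest=$20.00
After 4 (deposit($500)): balance=$1170.00 total_interest=$20.00
After 5 (month_end (apply 2% monthly interest)): balance=$1193.40 total_interest=$43.40
After 6 (withdraw($50)): balance=$1143.40 total_interest=$43.40
After 7 (deposit($500)): balance=$1643.40 total_interest=$43.40
After 8 (month_end (apply 2% monthly interest)): balance=$1676.26 total_interest=$76.26
After 9 (year_end (apply 5% annual interest)): balance=$1760.07 total_interest=$160.07
After 10 (month_end (apply 2% monthly interest)): balance=$1795.27 total_interest=$195.27
After 11 (deposit($100)): balance=$1895.27 total_interest=$195.27
After 12 (month_end (apply 2% monthly interest)): balance=$1933.17 total_interest=$233.17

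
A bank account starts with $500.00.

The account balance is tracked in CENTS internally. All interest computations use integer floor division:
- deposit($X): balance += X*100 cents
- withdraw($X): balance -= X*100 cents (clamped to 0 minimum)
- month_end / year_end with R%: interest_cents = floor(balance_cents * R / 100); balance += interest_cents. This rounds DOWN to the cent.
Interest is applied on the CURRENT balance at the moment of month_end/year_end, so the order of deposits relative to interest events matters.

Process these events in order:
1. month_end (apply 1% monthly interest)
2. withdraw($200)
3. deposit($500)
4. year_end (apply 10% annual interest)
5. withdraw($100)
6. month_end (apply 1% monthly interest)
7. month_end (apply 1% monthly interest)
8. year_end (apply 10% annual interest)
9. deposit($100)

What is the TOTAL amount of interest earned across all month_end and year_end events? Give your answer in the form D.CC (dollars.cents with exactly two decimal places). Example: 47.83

After 1 (month_end (apply 1% monthly interest)): balance=$505.00 total_interest=$5.00
After 2 (withdraw($200)): balance=$305.00 total_interest=$5.00
After 3 (deposit($500)): balance=$805.00 total_interest=$5.00
After 4 (year_end (apply 10% annual interest)): balance=$885.50 total_interest=$85.50
After 5 (withdraw($100)): balance=$785.50 total_interest=$85.50
After 6 (month_end (apply 1% monthly interest)): balance=$793.35 total_interest=$93.35
After 7 (month_end (apply 1% monthly interest)): balance=$801.28 total_interest=$101.28
After 8 (year_end (apply 10% annual interest)): balance=$881.40 total_interest=$181.40
After 9 (deposit($100)): balance=$981.40 total_interest=$181.40

Answer: 181.40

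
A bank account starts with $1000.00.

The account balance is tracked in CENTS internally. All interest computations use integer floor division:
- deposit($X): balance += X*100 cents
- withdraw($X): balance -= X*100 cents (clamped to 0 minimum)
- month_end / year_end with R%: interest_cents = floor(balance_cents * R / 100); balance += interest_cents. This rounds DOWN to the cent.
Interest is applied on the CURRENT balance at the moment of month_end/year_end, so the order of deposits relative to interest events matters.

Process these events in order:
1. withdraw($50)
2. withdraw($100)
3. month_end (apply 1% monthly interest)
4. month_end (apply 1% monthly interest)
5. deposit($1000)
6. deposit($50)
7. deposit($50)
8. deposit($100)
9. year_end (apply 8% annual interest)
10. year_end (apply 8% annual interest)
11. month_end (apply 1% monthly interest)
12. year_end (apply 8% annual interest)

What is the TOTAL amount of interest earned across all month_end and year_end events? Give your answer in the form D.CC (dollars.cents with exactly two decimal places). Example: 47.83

Answer: 579.95

Derivation:
After 1 (withdraw($50)): balance=$950.00 total_interest=$0.00
After 2 (withdraw($100)): balance=$850.00 total_interest=$0.00
After 3 (month_end (apply 1% monthly interest)): balance=$858.50 total_interest=$8.50
After 4 (month_end (apply 1% monthly interest)): balance=$867.08 total_interest=$17.08
After 5 (deposit($1000)): balance=$1867.08 total_interest=$17.08
After 6 (deposit($50)): balance=$1917.08 total_interest=$17.08
After 7 (deposit($50)): balance=$1967.08 total_interest=$17.08
After 8 (deposit($100)): balance=$2067.08 total_interest=$17.08
After 9 (year_end (apply 8% annual interest)): balance=$2232.44 total_interest=$182.44
After 10 (year_end (apply 8% annual interest)): balance=$2411.03 total_interest=$361.03
After 11 (month_end (apply 1% monthly interest)): balance=$2435.14 total_interest=$385.14
After 12 (year_end (apply 8% annual interest)): balance=$2629.95 total_interest=$579.95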